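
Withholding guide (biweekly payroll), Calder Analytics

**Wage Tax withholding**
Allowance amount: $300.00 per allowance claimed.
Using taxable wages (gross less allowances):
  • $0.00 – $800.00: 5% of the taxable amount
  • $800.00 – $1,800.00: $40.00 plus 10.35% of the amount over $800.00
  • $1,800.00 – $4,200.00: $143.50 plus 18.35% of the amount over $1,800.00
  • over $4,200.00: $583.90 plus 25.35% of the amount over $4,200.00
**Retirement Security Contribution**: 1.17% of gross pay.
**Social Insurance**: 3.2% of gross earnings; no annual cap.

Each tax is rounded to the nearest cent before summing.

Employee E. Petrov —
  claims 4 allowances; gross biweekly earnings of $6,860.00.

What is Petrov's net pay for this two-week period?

$5,606.21

Wage Tax: taxable = $6,860.00 − 4×$300.00 = $5,660.00
  $583.90 + 25.35% × ($5,660.00 − $4,200.00) = $583.90 + 25.35% × $1,460.00 = $954.01
Retirement Security Contribution: 1.17% × $6,860.00 = $80.26
Social Insurance: 3.2% × $6,860.00 = $219.52
Total withheld: $954.01 + $80.26 + $219.52 = $1,253.79
Net pay: $6,860.00 − $1,253.79 = $5,606.21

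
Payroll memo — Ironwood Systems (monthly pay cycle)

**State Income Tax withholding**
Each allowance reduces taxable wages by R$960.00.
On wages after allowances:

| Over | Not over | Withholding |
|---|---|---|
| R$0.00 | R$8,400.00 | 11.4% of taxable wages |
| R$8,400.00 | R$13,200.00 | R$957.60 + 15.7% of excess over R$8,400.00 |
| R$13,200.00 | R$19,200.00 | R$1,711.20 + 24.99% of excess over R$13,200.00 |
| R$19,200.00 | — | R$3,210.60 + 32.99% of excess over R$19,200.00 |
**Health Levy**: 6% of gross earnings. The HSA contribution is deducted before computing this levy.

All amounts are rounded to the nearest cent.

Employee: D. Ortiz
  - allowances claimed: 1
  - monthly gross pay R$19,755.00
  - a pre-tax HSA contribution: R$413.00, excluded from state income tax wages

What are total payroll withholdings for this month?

State Income Tax: taxable = R$19,755.00 − R$413.00 − 1×R$960.00 = R$18,382.00
  R$1,711.20 + 24.99% × (R$18,382.00 − R$13,200.00) = R$1,711.20 + 24.99% × R$5,182.00 = R$3,006.18
Health Levy: 6% × R$19,342.00 = R$1,160.52
Total: R$3,006.18 + R$1,160.52 = R$4,166.70

R$4,166.70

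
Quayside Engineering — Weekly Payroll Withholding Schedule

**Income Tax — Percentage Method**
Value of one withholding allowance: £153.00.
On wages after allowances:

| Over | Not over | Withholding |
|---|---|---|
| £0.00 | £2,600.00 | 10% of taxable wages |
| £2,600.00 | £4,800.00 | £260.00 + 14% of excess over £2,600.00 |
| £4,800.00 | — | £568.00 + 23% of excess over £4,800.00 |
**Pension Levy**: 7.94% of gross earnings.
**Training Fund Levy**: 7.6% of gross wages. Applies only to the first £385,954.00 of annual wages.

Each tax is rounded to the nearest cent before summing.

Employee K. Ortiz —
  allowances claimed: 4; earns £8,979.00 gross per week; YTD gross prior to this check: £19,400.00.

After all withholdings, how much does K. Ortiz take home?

Income Tax: taxable = £8,979.00 − 4×£153.00 = £8,367.00
  £568.00 + 23% × (£8,367.00 − £4,800.00) = £568.00 + 23% × £3,567.00 = £1,388.41
Pension Levy: 7.94% × £8,979.00 = £712.93
Training Fund Levy: 7.6% × £8,979.00 = £682.40
Total withheld: £1,388.41 + £712.93 + £682.40 = £2,783.74
Net pay: £8,979.00 − £2,783.74 = £6,195.26

£6,195.26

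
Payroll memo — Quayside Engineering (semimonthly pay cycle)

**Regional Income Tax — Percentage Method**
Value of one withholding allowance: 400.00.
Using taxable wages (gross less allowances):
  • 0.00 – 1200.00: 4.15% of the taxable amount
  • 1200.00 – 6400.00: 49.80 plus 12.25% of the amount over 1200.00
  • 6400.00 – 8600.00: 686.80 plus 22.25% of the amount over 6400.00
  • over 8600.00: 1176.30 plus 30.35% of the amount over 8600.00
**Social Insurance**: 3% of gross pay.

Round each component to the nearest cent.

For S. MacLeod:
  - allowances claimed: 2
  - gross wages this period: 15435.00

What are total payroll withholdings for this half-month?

Regional Income Tax: taxable = 15435.00 − 2×400.00 = 14635.00
  1176.30 + 30.35% × (14635.00 − 8600.00) = 1176.30 + 30.35% × 6035.00 = 3007.92
Social Insurance: 3% × 15435.00 = 463.05
Total: 3007.92 + 463.05 = 3470.97

3470.97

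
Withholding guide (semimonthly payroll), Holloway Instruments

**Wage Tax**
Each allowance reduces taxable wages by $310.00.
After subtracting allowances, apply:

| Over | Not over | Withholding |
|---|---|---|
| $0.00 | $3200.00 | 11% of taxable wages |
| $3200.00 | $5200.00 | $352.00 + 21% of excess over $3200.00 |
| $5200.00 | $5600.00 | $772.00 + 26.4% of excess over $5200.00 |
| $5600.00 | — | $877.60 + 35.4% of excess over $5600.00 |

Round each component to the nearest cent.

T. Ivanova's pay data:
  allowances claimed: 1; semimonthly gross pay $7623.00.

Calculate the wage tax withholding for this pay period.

$1484.00

Wage Tax: taxable = $7623.00 − 1×$310.00 = $7313.00
  $877.60 + 35.4% × ($7313.00 − $5600.00) = $877.60 + 35.4% × $1713.00 = $1484.00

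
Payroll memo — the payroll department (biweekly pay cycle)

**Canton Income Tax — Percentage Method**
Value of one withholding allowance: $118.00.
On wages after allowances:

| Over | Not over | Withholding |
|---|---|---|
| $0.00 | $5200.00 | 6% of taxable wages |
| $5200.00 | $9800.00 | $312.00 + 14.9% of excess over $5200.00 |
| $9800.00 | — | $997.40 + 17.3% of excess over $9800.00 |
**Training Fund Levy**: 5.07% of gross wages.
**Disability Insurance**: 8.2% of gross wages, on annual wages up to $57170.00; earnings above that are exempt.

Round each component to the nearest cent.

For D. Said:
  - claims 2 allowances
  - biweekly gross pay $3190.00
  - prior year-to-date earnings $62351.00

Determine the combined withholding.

$338.97

Canton Income Tax: taxable = $3190.00 − 2×$118.00 = $2954.00
  6% × $2954.00 = $177.24
Training Fund Levy: 5.07% × $3190.00 = $161.73
Disability Insurance: YTD $62351.00 ≥ cap $57170.00 → $0.00
Total: $177.24 + $161.73 + $0.00 = $338.97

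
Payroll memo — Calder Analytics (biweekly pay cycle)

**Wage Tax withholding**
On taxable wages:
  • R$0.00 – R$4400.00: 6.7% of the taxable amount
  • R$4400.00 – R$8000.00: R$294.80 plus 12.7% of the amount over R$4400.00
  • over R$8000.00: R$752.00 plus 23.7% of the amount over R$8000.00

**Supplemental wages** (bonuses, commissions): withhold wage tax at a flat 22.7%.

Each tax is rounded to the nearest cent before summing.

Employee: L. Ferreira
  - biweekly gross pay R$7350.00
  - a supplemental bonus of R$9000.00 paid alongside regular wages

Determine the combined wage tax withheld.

R$2712.45

Wage Tax: taxable = R$7350.00
  R$294.80 + 12.7% × (R$7350.00 − R$4400.00) = R$294.80 + 12.7% × R$2950.00 = R$669.45
Supplemental (22.7% flat on bonus): 22.7% × R$9000.00 = R$2043.00
Total wage tax: R$669.45 + R$2043.00 = R$2712.45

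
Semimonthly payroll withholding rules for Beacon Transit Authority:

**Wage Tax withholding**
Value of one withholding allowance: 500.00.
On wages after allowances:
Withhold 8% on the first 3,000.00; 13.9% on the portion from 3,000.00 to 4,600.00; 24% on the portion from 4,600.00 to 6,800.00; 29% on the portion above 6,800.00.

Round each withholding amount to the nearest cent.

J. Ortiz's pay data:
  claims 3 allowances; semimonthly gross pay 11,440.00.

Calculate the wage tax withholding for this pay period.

Wage Tax: taxable = 11,440.00 − 3×500.00 = 9,940.00
  990.40 + 29% × (9,940.00 − 6,800.00) = 990.40 + 29% × 3,140.00 = 1,901.00

1,901.00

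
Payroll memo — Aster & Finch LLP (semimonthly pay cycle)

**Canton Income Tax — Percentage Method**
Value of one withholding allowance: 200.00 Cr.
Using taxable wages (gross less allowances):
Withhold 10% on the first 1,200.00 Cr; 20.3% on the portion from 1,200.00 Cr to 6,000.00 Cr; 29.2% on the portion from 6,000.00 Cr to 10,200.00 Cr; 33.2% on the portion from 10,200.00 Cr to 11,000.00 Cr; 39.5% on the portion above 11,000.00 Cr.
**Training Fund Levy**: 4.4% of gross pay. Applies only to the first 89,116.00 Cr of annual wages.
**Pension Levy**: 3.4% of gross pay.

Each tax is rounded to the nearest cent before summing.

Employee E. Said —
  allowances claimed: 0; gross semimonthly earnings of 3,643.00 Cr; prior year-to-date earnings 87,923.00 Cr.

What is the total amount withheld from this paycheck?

792.28 Cr

Canton Income Tax: taxable = 3,643.00 Cr
  120.00 Cr + 20.3% × (3,643.00 Cr − 1,200.00 Cr) = 120.00 Cr + 20.3% × 2,443.00 Cr = 615.93 Cr
Training Fund Levy: cap 89,116.00 Cr − YTD 87,923.00 Cr = 1,193.00 Cr subject; 4.4% × 1,193.00 Cr = 52.49 Cr
Pension Levy: 3.4% × 3,643.00 Cr = 123.86 Cr
Total: 615.93 Cr + 52.49 Cr + 123.86 Cr = 792.28 Cr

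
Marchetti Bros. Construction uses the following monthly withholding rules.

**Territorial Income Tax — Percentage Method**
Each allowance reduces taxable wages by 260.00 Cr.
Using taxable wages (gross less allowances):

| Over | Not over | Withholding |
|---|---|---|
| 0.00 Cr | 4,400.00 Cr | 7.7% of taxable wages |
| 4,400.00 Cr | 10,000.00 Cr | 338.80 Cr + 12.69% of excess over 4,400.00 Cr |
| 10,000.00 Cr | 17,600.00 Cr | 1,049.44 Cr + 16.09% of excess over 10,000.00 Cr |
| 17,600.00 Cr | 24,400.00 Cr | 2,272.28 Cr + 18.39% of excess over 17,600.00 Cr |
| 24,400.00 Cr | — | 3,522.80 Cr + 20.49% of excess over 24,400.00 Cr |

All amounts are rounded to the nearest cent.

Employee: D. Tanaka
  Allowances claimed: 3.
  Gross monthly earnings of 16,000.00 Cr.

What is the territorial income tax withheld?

Territorial Income Tax: taxable = 16,000.00 Cr − 3×260.00 Cr = 15,220.00 Cr
  1,049.44 Cr + 16.09% × (15,220.00 Cr − 10,000.00 Cr) = 1,049.44 Cr + 16.09% × 5,220.00 Cr = 1,889.34 Cr

1,889.34 Cr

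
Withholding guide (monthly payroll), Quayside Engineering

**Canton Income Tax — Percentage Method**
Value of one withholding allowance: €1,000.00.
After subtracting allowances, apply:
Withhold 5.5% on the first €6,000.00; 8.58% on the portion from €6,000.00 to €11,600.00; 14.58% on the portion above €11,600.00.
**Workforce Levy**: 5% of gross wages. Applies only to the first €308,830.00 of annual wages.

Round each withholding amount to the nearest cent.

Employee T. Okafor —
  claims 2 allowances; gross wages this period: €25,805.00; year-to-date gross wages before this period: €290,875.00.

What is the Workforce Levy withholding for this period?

Workforce Levy: cap €308,830.00 − YTD €290,875.00 = €17,955.00 subject; 5% × €17,955.00 = €897.75

€897.75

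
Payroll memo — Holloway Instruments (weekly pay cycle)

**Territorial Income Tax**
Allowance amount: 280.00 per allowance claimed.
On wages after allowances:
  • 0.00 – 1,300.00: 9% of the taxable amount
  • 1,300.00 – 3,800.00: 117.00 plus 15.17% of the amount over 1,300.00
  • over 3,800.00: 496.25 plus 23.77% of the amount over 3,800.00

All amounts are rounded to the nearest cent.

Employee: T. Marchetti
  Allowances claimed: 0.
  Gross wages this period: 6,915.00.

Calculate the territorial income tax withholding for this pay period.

Territorial Income Tax: taxable = 6,915.00
  496.25 + 23.77% × (6,915.00 − 3,800.00) = 496.25 + 23.77% × 3,115.00 = 1,236.69

1,236.69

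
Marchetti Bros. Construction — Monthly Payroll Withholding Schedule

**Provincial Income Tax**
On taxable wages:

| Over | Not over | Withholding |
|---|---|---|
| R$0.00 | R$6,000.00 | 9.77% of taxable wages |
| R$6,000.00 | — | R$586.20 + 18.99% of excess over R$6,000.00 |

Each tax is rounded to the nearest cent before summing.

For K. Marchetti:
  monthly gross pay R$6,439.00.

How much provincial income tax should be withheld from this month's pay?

R$669.57

Provincial Income Tax: taxable = R$6,439.00
  R$586.20 + 18.99% × (R$6,439.00 − R$6,000.00) = R$586.20 + 18.99% × R$439.00 = R$669.57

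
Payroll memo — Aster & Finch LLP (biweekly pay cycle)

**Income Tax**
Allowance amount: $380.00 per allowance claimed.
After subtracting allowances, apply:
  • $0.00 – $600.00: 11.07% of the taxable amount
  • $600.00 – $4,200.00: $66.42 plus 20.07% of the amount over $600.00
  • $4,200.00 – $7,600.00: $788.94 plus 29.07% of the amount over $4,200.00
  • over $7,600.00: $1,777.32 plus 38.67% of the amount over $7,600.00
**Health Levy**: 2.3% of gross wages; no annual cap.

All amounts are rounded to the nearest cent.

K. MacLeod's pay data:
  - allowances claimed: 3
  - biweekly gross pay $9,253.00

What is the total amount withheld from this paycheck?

Income Tax: taxable = $9,253.00 − 3×$380.00 = $8,113.00
  $1,777.32 + 38.67% × ($8,113.00 − $7,600.00) = $1,777.32 + 38.67% × $513.00 = $1,975.70
Health Levy: 2.3% × $9,253.00 = $212.82
Total: $1,975.70 + $212.82 = $2,188.52

$2,188.52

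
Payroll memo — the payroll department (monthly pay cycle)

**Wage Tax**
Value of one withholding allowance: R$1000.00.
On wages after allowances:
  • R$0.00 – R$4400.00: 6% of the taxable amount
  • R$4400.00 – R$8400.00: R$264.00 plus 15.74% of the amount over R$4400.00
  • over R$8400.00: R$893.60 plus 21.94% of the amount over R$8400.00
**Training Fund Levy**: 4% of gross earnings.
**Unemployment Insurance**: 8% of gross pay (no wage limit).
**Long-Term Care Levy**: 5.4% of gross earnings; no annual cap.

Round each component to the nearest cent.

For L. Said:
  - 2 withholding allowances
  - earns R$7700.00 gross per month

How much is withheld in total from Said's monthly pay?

R$1808.42

Wage Tax: taxable = R$7700.00 − 2×R$1000.00 = R$5700.00
  R$264.00 + 15.74% × (R$5700.00 − R$4400.00) = R$264.00 + 15.74% × R$1300.00 = R$468.62
Training Fund Levy: 4% × R$7700.00 = R$308.00
Unemployment Insurance: 8% × R$7700.00 = R$616.00
Long-Term Care Levy: 5.4% × R$7700.00 = R$415.80
Total: R$468.62 + R$308.00 + R$616.00 + R$415.80 = R$1808.42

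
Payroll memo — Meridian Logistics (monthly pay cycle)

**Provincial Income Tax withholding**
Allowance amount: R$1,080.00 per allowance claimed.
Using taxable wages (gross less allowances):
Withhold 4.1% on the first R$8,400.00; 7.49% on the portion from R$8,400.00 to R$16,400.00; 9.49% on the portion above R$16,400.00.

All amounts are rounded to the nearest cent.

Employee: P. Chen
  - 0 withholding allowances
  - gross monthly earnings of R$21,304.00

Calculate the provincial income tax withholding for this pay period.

R$1,408.99

Provincial Income Tax: taxable = R$21,304.00
  R$943.60 + 9.49% × (R$21,304.00 − R$16,400.00) = R$943.60 + 9.49% × R$4,904.00 = R$1,408.99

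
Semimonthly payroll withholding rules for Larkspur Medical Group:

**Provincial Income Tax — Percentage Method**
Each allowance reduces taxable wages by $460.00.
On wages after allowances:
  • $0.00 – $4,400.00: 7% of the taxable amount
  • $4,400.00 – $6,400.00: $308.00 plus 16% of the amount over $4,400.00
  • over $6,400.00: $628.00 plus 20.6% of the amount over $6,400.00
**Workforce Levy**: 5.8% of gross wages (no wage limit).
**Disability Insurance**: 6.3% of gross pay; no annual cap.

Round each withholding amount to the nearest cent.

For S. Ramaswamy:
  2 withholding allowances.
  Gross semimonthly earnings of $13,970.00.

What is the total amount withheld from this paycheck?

$3,688.27

Provincial Income Tax: taxable = $13,970.00 − 2×$460.00 = $13,050.00
  $628.00 + 20.6% × ($13,050.00 − $6,400.00) = $628.00 + 20.6% × $6,650.00 = $1,997.90
Workforce Levy: 5.8% × $13,970.00 = $810.26
Disability Insurance: 6.3% × $13,970.00 = $880.11
Total: $1,997.90 + $810.26 + $880.11 = $3,688.27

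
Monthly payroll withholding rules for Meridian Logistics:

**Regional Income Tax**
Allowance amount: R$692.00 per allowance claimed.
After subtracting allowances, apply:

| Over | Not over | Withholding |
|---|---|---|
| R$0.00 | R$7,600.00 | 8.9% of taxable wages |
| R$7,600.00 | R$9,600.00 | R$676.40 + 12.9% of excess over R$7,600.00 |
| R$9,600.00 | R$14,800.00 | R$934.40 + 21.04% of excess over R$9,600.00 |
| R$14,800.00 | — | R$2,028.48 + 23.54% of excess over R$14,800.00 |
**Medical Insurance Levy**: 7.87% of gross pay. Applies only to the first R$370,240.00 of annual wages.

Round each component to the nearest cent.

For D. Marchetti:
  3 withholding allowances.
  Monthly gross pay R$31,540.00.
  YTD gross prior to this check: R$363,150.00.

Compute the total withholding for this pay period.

R$6,038.37

Regional Income Tax: taxable = R$31,540.00 − 3×R$692.00 = R$29,464.00
  R$2,028.48 + 23.54% × (R$29,464.00 − R$14,800.00) = R$2,028.48 + 23.54% × R$14,664.00 = R$5,480.39
Medical Insurance Levy: cap R$370,240.00 − YTD R$363,150.00 = R$7,090.00 subject; 7.87% × R$7,090.00 = R$557.98
Total: R$5,480.39 + R$557.98 = R$6,038.37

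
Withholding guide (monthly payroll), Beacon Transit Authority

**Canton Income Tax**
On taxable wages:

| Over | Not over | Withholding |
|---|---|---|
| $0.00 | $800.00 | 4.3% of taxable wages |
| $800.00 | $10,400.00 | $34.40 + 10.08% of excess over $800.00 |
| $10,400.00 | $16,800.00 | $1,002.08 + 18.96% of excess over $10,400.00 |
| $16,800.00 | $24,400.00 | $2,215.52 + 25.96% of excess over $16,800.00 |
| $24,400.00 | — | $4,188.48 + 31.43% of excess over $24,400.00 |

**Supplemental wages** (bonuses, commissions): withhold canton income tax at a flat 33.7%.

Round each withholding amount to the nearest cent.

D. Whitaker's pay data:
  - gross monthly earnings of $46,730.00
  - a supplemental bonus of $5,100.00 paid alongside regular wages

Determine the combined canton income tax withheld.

Canton Income Tax: taxable = $46,730.00
  $4,188.48 + 31.43% × ($46,730.00 − $24,400.00) = $4,188.48 + 31.43% × $22,330.00 = $11,206.80
Supplemental (33.7% flat on bonus): 33.7% × $5,100.00 = $1,718.70
Total canton income tax: $11,206.80 + $1,718.70 = $12,925.50

$12,925.50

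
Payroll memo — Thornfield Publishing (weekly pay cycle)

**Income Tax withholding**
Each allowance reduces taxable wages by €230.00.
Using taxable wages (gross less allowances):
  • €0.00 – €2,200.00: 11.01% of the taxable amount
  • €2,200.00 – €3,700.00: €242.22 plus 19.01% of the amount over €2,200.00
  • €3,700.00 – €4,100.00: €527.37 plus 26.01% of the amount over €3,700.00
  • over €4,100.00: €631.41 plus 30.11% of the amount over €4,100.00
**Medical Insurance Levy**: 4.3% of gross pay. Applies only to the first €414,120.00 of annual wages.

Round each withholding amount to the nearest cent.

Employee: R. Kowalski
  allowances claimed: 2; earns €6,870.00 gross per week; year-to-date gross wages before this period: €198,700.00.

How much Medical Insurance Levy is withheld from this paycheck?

Medical Insurance Levy: 4.3% × €6,870.00 = €295.41

€295.41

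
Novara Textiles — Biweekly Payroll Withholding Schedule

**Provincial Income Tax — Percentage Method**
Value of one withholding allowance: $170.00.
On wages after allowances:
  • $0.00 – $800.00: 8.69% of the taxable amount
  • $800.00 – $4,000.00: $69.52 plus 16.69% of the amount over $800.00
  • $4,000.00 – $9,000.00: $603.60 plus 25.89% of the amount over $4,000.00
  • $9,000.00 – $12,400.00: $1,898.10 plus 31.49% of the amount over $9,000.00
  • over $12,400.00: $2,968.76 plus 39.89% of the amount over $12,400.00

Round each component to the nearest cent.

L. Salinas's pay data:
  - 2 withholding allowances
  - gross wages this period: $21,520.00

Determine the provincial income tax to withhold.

Provincial Income Tax: taxable = $21,520.00 − 2×$170.00 = $21,180.00
  $2,968.76 + 39.89% × ($21,180.00 − $12,400.00) = $2,968.76 + 39.89% × $8,780.00 = $6,471.10

$6,471.10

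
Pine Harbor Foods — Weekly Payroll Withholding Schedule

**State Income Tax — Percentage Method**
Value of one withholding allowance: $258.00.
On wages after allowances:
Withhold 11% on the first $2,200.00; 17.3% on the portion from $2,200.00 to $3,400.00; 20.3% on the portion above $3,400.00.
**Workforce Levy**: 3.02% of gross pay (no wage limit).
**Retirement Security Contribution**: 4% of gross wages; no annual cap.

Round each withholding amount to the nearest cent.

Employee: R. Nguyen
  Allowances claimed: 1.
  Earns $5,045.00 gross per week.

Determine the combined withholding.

$1,085.32

State Income Tax: taxable = $5,045.00 − 1×$258.00 = $4,787.00
  $449.60 + 20.3% × ($4,787.00 − $3,400.00) = $449.60 + 20.3% × $1,387.00 = $731.16
Workforce Levy: 3.02% × $5,045.00 = $152.36
Retirement Security Contribution: 4% × $5,045.00 = $201.80
Total: $731.16 + $152.36 + $201.80 = $1,085.32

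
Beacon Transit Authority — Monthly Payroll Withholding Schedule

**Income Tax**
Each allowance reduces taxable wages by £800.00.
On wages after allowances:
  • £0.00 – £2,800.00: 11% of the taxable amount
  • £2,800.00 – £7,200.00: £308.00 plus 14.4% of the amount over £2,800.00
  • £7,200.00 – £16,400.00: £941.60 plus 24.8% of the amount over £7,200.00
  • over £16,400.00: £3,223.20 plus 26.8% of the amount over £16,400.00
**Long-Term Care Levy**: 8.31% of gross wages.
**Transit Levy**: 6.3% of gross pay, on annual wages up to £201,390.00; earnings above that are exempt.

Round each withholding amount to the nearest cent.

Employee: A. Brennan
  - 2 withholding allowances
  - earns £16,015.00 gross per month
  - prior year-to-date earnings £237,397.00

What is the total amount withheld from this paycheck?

Income Tax: taxable = £16,015.00 − 2×£800.00 = £14,415.00
  £941.60 + 24.8% × (£14,415.00 − £7,200.00) = £941.60 + 24.8% × £7,215.00 = £2,730.92
Long-Term Care Levy: 8.31% × £16,015.00 = £1,330.85
Transit Levy: YTD £237,397.00 ≥ cap £201,390.00 → £0.00
Total: £2,730.92 + £1,330.85 + £0.00 = £4,061.77

£4,061.77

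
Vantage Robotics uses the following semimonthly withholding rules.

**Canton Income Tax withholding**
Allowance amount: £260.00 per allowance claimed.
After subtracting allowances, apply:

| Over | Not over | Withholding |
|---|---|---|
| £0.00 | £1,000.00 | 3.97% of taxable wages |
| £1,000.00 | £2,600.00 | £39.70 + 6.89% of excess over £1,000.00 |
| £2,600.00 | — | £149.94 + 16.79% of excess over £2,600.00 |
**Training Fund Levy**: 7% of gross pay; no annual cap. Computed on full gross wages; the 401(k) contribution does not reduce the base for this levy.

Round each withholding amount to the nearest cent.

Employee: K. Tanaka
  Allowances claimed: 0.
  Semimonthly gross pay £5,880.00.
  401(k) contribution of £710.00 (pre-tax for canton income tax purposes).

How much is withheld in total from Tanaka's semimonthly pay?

Canton Income Tax: taxable = £5,880.00 − £710.00 = £5,170.00
  £149.94 + 16.79% × (£5,170.00 − £2,600.00) = £149.94 + 16.79% × £2,570.00 = £581.44
Training Fund Levy: 7% × £5,880.00 = £411.60
Total: £581.44 + £411.60 = £993.04

£993.04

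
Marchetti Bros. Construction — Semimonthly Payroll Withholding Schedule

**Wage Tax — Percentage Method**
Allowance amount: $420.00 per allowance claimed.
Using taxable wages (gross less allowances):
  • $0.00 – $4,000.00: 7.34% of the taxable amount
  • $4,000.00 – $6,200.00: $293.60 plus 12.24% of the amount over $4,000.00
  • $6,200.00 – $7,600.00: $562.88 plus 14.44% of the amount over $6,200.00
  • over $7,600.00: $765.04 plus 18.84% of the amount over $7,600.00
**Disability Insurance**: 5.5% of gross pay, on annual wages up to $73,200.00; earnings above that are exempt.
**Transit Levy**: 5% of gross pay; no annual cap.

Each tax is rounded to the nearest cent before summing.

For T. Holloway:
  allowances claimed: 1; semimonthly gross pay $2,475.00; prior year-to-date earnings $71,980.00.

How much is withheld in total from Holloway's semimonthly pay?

$341.69

Wage Tax: taxable = $2,475.00 − 1×$420.00 = $2,055.00
  7.34% × $2,055.00 = $150.84
Disability Insurance: cap $73,200.00 − YTD $71,980.00 = $1,220.00 subject; 5.5% × $1,220.00 = $67.10
Transit Levy: 5% × $2,475.00 = $123.75
Total: $150.84 + $67.10 + $123.75 = $341.69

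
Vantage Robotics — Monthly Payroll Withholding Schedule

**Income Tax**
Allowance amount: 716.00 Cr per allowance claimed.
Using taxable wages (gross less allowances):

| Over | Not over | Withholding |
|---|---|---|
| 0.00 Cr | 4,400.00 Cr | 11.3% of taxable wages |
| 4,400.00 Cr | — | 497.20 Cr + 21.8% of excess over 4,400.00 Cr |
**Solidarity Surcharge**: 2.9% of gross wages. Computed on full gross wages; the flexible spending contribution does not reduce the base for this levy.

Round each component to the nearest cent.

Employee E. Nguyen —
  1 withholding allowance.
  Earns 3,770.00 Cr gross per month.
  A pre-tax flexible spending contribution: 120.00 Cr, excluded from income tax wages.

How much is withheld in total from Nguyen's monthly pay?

Income Tax: taxable = 3,770.00 Cr − 120.00 Cr − 1×716.00 Cr = 2,934.00 Cr
  11.3% × 2,934.00 Cr = 331.54 Cr
Solidarity Surcharge: 2.9% × 3,770.00 Cr = 109.33 Cr
Total: 331.54 Cr + 109.33 Cr = 440.87 Cr

440.87 Cr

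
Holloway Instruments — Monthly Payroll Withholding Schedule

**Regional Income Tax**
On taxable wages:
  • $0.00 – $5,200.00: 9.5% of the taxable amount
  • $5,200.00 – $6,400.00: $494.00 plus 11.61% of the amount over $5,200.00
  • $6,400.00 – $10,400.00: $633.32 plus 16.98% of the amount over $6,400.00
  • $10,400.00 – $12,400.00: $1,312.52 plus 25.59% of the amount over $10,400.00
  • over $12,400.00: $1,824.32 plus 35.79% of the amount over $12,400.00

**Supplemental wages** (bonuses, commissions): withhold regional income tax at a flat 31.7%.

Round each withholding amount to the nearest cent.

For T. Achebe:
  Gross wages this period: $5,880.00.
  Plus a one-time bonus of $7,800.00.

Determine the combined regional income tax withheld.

$3,045.55

Regional Income Tax: taxable = $5,880.00
  $494.00 + 11.61% × ($5,880.00 − $5,200.00) = $494.00 + 11.61% × $680.00 = $572.95
Supplemental (31.7% flat on bonus): 31.7% × $7,800.00 = $2,472.60
Total regional income tax: $572.95 + $2,472.60 = $3,045.55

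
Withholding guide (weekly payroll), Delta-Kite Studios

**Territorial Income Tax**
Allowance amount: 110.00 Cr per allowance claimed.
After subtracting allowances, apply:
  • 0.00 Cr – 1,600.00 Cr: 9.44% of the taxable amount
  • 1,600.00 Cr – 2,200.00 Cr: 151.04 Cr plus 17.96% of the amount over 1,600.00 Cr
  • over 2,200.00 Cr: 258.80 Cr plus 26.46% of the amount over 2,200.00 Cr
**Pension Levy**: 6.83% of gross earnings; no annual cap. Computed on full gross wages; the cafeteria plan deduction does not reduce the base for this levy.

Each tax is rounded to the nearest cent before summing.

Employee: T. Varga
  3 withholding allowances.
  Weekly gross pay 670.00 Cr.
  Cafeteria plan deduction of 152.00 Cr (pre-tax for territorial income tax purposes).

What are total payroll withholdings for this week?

63.51 Cr

Territorial Income Tax: taxable = 670.00 Cr − 152.00 Cr − 3×110.00 Cr = 188.00 Cr
  9.44% × 188.00 Cr = 17.75 Cr
Pension Levy: 6.83% × 670.00 Cr = 45.76 Cr
Total: 17.75 Cr + 45.76 Cr = 63.51 Cr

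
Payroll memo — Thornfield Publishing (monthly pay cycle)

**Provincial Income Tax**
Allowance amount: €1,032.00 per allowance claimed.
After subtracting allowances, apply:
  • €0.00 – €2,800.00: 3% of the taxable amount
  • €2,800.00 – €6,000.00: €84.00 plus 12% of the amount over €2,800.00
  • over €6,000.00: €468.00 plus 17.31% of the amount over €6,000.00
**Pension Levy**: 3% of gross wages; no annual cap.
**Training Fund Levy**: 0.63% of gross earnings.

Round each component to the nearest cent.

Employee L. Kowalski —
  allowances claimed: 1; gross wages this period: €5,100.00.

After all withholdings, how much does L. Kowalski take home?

Provincial Income Tax: taxable = €5,100.00 − 1×€1,032.00 = €4,068.00
  €84.00 + 12% × (€4,068.00 − €2,800.00) = €84.00 + 12% × €1,268.00 = €236.16
Pension Levy: 3% × €5,100.00 = €153.00
Training Fund Levy: 0.63% × €5,100.00 = €32.13
Total withheld: €236.16 + €153.00 + €32.13 = €421.29
Net pay: €5,100.00 − €421.29 = €4,678.71

€4,678.71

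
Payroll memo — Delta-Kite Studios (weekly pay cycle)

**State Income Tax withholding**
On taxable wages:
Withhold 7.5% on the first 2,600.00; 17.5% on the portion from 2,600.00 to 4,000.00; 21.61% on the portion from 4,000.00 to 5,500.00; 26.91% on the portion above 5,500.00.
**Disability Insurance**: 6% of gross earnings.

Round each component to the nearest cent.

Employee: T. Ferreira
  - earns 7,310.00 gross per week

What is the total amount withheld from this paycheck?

State Income Tax: taxable = 7,310.00
  764.15 + 26.91% × (7,310.00 − 5,500.00) = 764.15 + 26.91% × 1,810.00 = 1,251.22
Disability Insurance: 6% × 7,310.00 = 438.60
Total: 1,251.22 + 438.60 = 1,689.82

1,689.82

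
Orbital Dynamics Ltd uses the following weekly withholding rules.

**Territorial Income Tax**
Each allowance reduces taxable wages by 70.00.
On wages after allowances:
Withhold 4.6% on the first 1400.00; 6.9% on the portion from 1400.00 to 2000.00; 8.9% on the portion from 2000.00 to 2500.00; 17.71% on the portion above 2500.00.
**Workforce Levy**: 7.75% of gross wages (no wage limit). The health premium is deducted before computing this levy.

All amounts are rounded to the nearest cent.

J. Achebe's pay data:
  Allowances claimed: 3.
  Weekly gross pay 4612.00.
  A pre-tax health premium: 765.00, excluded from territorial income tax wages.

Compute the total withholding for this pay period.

Territorial Income Tax: taxable = 4612.00 − 765.00 − 3×70.00 = 3637.00
  150.30 + 17.71% × (3637.00 − 2500.00) = 150.30 + 17.71% × 1137.00 = 351.66
Workforce Levy: 7.75% × 3847.00 = 298.14
Total: 351.66 + 298.14 = 649.80

649.80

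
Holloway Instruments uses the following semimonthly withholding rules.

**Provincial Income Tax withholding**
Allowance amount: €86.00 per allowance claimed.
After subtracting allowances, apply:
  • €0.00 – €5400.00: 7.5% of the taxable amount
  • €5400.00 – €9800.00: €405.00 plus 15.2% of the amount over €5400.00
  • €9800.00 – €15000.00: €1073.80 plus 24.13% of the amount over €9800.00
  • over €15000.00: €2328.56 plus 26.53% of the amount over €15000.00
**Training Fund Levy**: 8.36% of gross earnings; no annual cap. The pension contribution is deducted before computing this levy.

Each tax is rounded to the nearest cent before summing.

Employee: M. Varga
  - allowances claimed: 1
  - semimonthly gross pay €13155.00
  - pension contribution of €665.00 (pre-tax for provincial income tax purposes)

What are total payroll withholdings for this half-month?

€2746.31

Provincial Income Tax: taxable = €13155.00 − €665.00 − 1×€86.00 = €12404.00
  €1073.80 + 24.13% × (€12404.00 − €9800.00) = €1073.80 + 24.13% × €2604.00 = €1702.15
Training Fund Levy: 8.36% × €12490.00 = €1044.16
Total: €1702.15 + €1044.16 = €2746.31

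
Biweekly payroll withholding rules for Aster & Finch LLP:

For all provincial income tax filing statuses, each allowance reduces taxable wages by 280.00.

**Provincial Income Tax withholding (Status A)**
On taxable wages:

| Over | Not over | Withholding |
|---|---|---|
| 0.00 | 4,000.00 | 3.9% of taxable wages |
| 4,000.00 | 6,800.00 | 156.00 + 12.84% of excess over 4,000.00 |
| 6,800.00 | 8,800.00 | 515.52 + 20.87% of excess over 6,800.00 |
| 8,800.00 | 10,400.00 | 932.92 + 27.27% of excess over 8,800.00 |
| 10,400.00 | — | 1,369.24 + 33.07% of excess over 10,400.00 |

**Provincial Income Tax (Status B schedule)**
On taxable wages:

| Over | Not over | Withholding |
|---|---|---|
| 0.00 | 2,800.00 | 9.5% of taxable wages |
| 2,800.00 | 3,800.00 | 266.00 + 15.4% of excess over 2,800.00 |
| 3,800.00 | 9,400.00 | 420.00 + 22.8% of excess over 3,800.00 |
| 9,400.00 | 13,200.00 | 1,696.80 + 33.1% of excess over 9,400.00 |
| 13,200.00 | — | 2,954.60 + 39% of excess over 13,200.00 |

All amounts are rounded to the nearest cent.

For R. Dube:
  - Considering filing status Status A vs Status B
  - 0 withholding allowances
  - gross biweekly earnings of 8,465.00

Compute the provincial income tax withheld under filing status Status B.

Provincial Income Tax (Status B): taxable = 8,465.00
  420.00 + 22.8% × (8,465.00 − 3,800.00) = 420.00 + 22.8% × 4,665.00 = 1,483.62

1,483.62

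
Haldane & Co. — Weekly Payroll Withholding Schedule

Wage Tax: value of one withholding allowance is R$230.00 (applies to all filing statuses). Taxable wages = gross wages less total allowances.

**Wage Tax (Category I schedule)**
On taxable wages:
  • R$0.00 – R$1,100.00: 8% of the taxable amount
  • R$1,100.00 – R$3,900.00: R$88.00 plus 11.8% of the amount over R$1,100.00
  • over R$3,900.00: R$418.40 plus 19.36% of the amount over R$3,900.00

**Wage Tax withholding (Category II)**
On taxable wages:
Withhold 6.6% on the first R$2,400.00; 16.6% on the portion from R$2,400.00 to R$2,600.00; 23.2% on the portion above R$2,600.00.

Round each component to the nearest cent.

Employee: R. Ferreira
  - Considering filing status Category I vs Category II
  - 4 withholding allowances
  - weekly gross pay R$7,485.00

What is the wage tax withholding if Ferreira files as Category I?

Wage Tax (Category I): taxable = R$7,485.00 − 4×R$230.00 = R$6,565.00
  R$418.40 + 19.36% × (R$6,565.00 − R$3,900.00) = R$418.40 + 19.36% × R$2,665.00 = R$934.34

R$934.34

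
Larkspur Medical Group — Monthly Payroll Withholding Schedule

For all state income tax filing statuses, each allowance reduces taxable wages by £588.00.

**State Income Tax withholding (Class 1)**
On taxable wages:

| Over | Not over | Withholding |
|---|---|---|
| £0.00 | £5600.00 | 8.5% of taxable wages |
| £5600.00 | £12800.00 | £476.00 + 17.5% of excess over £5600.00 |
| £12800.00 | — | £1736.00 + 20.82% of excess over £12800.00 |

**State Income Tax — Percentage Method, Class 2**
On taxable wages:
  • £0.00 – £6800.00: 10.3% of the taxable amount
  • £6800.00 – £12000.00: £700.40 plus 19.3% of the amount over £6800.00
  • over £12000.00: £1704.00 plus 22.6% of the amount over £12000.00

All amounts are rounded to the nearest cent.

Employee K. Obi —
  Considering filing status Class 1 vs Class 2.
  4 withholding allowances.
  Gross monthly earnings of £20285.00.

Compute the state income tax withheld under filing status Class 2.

£3044.86

State Income Tax (Class 2): taxable = £20285.00 − 4×£588.00 = £17933.00
  £1704.00 + 22.6% × (£17933.00 − £12000.00) = £1704.00 + 22.6% × £5933.00 = £3044.86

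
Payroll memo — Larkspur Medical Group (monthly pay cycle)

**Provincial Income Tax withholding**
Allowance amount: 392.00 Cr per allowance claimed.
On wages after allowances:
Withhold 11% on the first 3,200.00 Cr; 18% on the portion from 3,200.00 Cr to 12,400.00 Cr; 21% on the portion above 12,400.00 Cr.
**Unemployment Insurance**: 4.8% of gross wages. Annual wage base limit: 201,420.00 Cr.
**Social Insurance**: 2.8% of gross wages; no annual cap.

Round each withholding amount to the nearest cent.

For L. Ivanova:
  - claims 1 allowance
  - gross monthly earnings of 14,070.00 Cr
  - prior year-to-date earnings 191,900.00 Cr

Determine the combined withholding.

Provincial Income Tax: taxable = 14,070.00 Cr − 1×392.00 Cr = 13,678.00 Cr
  2,008.00 Cr + 21% × (13,678.00 Cr − 12,400.00 Cr) = 2,008.00 Cr + 21% × 1,278.00 Cr = 2,276.38 Cr
Unemployment Insurance: cap 201,420.00 Cr − YTD 191,900.00 Cr = 9,520.00 Cr subject; 4.8% × 9,520.00 Cr = 456.96 Cr
Social Insurance: 2.8% × 14,070.00 Cr = 393.96 Cr
Total: 2,276.38 Cr + 456.96 Cr + 393.96 Cr = 3,127.30 Cr

3,127.30 Cr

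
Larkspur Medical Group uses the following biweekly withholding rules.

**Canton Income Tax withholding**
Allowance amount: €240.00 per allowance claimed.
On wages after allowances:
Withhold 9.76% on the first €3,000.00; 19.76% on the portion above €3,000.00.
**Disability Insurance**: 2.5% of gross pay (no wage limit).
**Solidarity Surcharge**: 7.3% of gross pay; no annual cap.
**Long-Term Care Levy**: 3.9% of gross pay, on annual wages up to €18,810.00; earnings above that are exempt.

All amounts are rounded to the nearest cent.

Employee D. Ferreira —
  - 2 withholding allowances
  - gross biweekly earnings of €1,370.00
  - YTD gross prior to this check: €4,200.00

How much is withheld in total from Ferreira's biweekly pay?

€274.55

Canton Income Tax: taxable = €1,370.00 − 2×€240.00 = €890.00
  9.76% × €890.00 = €86.86
Disability Insurance: 2.5% × €1,370.00 = €34.25
Solidarity Surcharge: 7.3% × €1,370.00 = €100.01
Long-Term Care Levy: 3.9% × €1,370.00 = €53.43
Total: €86.86 + €34.25 + €100.01 + €53.43 = €274.55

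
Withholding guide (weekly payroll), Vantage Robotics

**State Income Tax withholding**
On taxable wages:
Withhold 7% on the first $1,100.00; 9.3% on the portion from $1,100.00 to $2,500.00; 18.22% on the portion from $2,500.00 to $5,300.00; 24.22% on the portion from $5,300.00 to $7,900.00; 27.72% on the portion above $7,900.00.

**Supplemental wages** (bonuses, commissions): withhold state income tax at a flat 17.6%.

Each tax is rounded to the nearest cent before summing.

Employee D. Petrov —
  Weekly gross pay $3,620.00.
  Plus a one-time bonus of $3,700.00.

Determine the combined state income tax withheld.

State Income Tax: taxable = $3,620.00
  $207.20 + 18.22% × ($3,620.00 − $2,500.00) = $207.20 + 18.22% × $1,120.00 = $411.26
Supplemental (17.6% flat on bonus): 17.6% × $3,700.00 = $651.20
Total state income tax: $411.26 + $651.20 = $1,062.46

$1,062.46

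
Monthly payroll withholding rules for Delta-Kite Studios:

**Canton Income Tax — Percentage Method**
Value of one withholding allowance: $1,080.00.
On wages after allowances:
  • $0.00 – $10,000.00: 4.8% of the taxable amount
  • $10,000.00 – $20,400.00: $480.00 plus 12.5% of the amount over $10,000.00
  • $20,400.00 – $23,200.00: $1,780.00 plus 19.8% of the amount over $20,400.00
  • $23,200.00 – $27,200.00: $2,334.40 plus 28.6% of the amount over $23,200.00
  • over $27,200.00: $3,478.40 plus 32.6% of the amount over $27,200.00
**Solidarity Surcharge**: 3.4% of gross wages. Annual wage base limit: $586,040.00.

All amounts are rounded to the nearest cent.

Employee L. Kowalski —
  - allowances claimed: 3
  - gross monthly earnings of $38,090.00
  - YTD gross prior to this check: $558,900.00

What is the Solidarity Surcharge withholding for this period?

$922.76

Solidarity Surcharge: cap $586,040.00 − YTD $558,900.00 = $27,140.00 subject; 3.4% × $27,140.00 = $922.76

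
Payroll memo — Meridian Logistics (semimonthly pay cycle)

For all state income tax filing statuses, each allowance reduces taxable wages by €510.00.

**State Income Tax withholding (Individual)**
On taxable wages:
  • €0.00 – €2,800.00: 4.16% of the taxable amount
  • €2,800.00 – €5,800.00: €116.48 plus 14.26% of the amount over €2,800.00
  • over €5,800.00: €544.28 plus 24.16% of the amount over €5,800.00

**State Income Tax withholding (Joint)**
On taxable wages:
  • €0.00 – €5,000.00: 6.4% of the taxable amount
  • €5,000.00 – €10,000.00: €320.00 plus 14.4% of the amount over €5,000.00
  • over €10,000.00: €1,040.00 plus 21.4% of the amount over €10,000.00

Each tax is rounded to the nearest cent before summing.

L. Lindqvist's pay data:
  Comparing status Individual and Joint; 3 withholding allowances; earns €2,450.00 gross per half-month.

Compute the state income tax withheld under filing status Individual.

State Income Tax (Individual): taxable = €2,450.00 − 3×€510.00 = €920.00
  4.16% × €920.00 = €38.27

€38.27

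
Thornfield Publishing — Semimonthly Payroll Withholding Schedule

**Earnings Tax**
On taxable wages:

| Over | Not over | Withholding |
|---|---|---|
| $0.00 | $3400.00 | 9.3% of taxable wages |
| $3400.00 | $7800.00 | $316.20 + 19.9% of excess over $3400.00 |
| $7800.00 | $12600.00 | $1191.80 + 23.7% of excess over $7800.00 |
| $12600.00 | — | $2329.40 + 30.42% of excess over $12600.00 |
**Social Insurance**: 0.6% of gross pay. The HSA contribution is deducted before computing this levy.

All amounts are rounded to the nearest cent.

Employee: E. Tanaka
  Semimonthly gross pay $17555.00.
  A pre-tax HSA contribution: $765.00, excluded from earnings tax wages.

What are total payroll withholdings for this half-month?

Earnings Tax: taxable = $17555.00 − $765.00 = $16790.00
  $2329.40 + 30.42% × ($16790.00 − $12600.00) = $2329.40 + 30.42% × $4190.00 = $3604.00
Social Insurance: 0.6% × $16790.00 = $100.74
Total: $3604.00 + $100.74 = $3704.74

$3704.74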